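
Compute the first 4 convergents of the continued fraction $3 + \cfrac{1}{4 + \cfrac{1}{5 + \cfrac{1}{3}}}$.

Using the convergent recurrence p_i = a_i*p_{i-1} + p_{i-2}, q_i = a_i*q_{i-1} + q_{i-2} with p_{-2}=0, p_{-1}=1, q_{-2}=1, q_{-1}=0:
  i=0: a_0=3, p_0 = 3*1 + 0 = 3, q_0 = 3*0 + 1 = 1.
  i=1: a_1=4, p_1 = 4*3 + 1 = 13, q_1 = 4*1 + 0 = 4.
  i=2: a_2=5, p_2 = 5*13 + 3 = 68, q_2 = 5*4 + 1 = 21.
  i=3: a_3=3, p_3 = 3*68 + 13 = 217, q_3 = 3*21 + 4 = 67.

3/1, 13/4, 68/21, 217/67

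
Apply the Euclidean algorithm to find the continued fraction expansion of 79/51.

[1; 1, 1, 4, 1, 1, 2]

Run the Euclidean algorithm on 79 and 51; the successive quotients are the partial quotients a_0, a_1, ... (each step inverts the fractional part left over by the previous one):
  79 = 1*51 + 28, so a_0 = 1.
  51 = 1*28 + 23, so a_1 = 1.
  28 = 1*23 + 5, so a_2 = 1.
  23 = 4*5 + 3, so a_3 = 4.
  5 = 1*3 + 2, so a_4 = 1.
  3 = 1*2 + 1, so a_5 = 1.
  2 = 2*1 + 0, so a_6 = 2.
The remainder reaches 0 after 7 divisions, so the expansion has 7 partial quotients, read off in order.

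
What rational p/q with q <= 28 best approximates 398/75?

69/13

Expand x = 398/75 as a continued fraction with the Euclidean algorithm:
  398 = 5*75 + 23, so a_0 = 5.
  75 = 3*23 + 6, so a_1 = 3.
  23 = 3*6 + 5, so a_2 = 3.
  6 = 1*5 + 1, so a_3 = 1.
  5 = 5*1 + 0, so a_4 = 5.
so x = [5; 3, 3, 1, 5].
Convergents (p_i = a_i*p_{i-1} + p_{i-2}, q_i = a_i*q_{i-1} + q_{i-2} with p_{-2}=0, p_{-1}=1, q_{-2}=1, q_{-1}=0), until the denominator exceeds 28:
  i=0: a_0=5, p_0 = 5*1 + 0 = 5, q_0 = 5*0 + 1 = 1.
  i=1: a_1=3, p_1 = 3*5 + 1 = 16, q_1 = 3*1 + 0 = 3.
  i=2: a_2=3, p_2 = 3*16 + 5 = 53, q_2 = 3*3 + 1 = 10.
  i=3: a_3=1, p_3 = 1*53 + 16 = 69, q_3 = 1*10 + 3 = 13.
  i=4: a_4=5, p_4 = 5*69 + 53 = 398, q_4 = 5*13 + 10 = 75.
q_4 = 75 > 28, so the last convergent with denominator <= 28 is p_3/q_3 = 69/13.
The closest fraction with denominator <= 28 is either p_3/q_3 or the intermediate fraction (k*p_3 + p_2)/(k*q_3 + q_2) with the largest k >= 1 whose denominator stays <= 28; these approach x as k grows, and every other convergent or intermediate fraction in range is farther away.
Largest k: floor((28 - q_2)/q_3) = floor((28 - 10)/13) = 1.
That gives (1*69 + 53)/(1*13 + 10) = 122/23.
Compare the errors: |x - 69/13| = |398*13 - 69*75|/(75*13) = 1/975, and |x - 122/23| = |398*23 - 122*75|/(75*23) = 4/1725.
Cross-multiplying, 1*1725 = 1725 < 3900 = 4*975, so 1/975 is smaller: the convergent 69/13 is closer to x than 122/23.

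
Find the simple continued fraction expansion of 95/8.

[11; 1, 7]

Run the Euclidean algorithm on 95 and 8; the successive quotients are the partial quotients a_0, a_1, ... (each step inverts the fractional part left over by the previous one):
  95 = 11*8 + 7, so a_0 = 11.
  8 = 1*7 + 1, so a_1 = 1.
  7 = 7*1 + 0, so a_2 = 7.
The remainder reaches 0 after 3 divisions, so the expansion has 3 partial quotients, read off in order.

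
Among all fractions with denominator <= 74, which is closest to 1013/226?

251/56

Expand x = 1013/226 as a continued fraction with the Euclidean algorithm:
  1013 = 4*226 + 109, so a_0 = 4.
  226 = 2*109 + 8, so a_1 = 2.
  109 = 13*8 + 5, so a_2 = 13.
  8 = 1*5 + 3, so a_3 = 1.
  5 = 1*3 + 2, so a_4 = 1.
  3 = 1*2 + 1, so a_5 = 1.
  2 = 2*1 + 0, so a_6 = 2.
so x = [4; 2, 13, 1, 1, 1, 2].
Convergents (p_i = a_i*p_{i-1} + p_{i-2}, q_i = a_i*q_{i-1} + q_{i-2} with p_{-2}=0, p_{-1}=1, q_{-2}=1, q_{-1}=0), until the denominator exceeds 74:
  i=0: a_0=4, p_0 = 4*1 + 0 = 4, q_0 = 4*0 + 1 = 1.
  i=1: a_1=2, p_1 = 2*4 + 1 = 9, q_1 = 2*1 + 0 = 2.
  i=2: a_2=13, p_2 = 13*9 + 4 = 121, q_2 = 13*2 + 1 = 27.
  i=3: a_3=1, p_3 = 1*121 + 9 = 130, q_3 = 1*27 + 2 = 29.
  i=4: a_4=1, p_4 = 1*130 + 121 = 251, q_4 = 1*29 + 27 = 56.
  i=5: a_5=1, p_5 = 1*251 + 130 = 381, q_5 = 1*56 + 29 = 85.
q_5 = 85 > 74, so the last convergent with denominator <= 74 is p_4/q_4 = 251/56.
The closest fraction with denominator <= 74 is either p_4/q_4 or the intermediate fraction (k*p_4 + p_3)/(k*q_4 + q_3) with the largest k >= 1 whose denominator stays <= 74; these approach x as k grows, and every other convergent or intermediate fraction in range is farther away.
Largest k: floor((74 - q_3)/q_4) = floor((74 - 29)/56) = 0.
Since k = 0, no intermediate fraction beyond p_4/q_4 has denominator <= 74, so the convergent 251/56 is the closest (its error is |1013*56 - 251*226|/(226*56) = 2/12656).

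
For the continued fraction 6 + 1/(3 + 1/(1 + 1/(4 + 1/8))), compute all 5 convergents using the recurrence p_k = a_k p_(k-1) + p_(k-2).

6/1, 19/3, 25/4, 119/19, 977/156

Using the convergent recurrence p_i = a_i*p_{i-1} + p_{i-2}, q_i = a_i*q_{i-1} + q_{i-2} with p_{-2}=0, p_{-1}=1, q_{-2}=1, q_{-1}=0:
  i=0: a_0=6, p_0 = 6*1 + 0 = 6, q_0 = 6*0 + 1 = 1.
  i=1: a_1=3, p_1 = 3*6 + 1 = 19, q_1 = 3*1 + 0 = 3.
  i=2: a_2=1, p_2 = 1*19 + 6 = 25, q_2 = 1*3 + 1 = 4.
  i=3: a_3=4, p_3 = 4*25 + 19 = 119, q_3 = 4*4 + 3 = 19.
  i=4: a_4=8, p_4 = 8*119 + 25 = 977, q_4 = 8*19 + 4 = 156.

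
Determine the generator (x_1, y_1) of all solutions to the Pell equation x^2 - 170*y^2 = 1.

(x, y) = (339, 26)

First expand sqrt(170) as a continued fraction. With x_i = (sqrt(170) + m_i)/d_i and (m_0, d_0) = (0, 1): a_0 = floor(sqrt(170)) = 13, since 13^2 = 169 <= 170 < 196 = 14^2.
Iterate m_{i+1} = d_i*a_i - m_i, d_{i+1} = (170 - m_{i+1}^2)/d_i, a_{i+1} = floor((a_0 + m_{i+1})/d_{i+1}):
  m_1 = 1*13 - 0 = 13, d_1 = (170 - 13^2)/1 = 1/1 = 1, a_1 = floor((13 + 13)/1) = 26.
  m_2 = 1*26 - 13 = 13, d_2 = (170 - 13^2)/1 = 1/1 = 1: (m_2, d_2) = (m_1, d_1) = (13, 1), so from here the quotient a_1 repeats; the period length is 1.
So sqrt(170) = [13; (26)] with period length k = 1.
k is odd, so (p_{k-1}, q_{k-1}) only solves x^2 - 170y^2 = -1 and the fundamental solution of x^2 - 170y^2 = 1 is (p_{2k-1}, q_{2k-1}) = (p_1, q_1); compute convergents through index 1, running through the period twice.
Convergents (p_i = a_i*p_{i-1} + p_{i-2}, q_i = a_i*q_{i-1} + q_{i-2} with p_{-2}=0, p_{-1}=1, q_{-2}=1, q_{-1}=0):
  i=0: a_0=13, p_0 = 13*1 + 0 = 13, q_0 = 13*0 + 1 = 1.
  i=1: a_1=26, p_1 = 26*13 + 1 = 339, q_1 = 26*1 + 0 = 26.
Indeed p_0^2 - 170*q_0^2 = 169 - 170 = -1, not +1.
Check: 339^2 - 170*26^2 = 114921 - 114920 = 1, so (x, y) = (339, 26) solves the equation, and by the theorem it is the least positive solution.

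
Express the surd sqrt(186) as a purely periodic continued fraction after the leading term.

Write x_i = (sqrt(186) + m_i)/d_i with (m_0, d_0) = (0, 1). a_0 = floor(sqrt(186)) = 13, since 13^2 = 169 <= 186 < 196 = 14^2.
Iterate m_{i+1} = d_i*a_i - m_i, d_{i+1} = (186 - m_{i+1}^2)/d_i, a_{i+1} = floor((a_0 + m_{i+1})/d_{i+1}):
  m_1 = 1*13 - 0 = 13, d_1 = (186 - 13^2)/1 = 17/1 = 17, a_1 = floor((13 + 13)/17) = 1.
  m_2 = 17*1 - 13 = 4, d_2 = (186 - 4^2)/17 = 170/17 = 10, a_2 = floor((13 + 4)/10) = 1.
  m_3 = 10*1 - 4 = 6, d_3 = (186 - 6^2)/10 = 150/10 = 15, a_3 = floor((13 + 6)/15) = 1.
  m_4 = 15*1 - 6 = 9, d_4 = (186 - 9^2)/15 = 105/15 = 7, a_4 = floor((13 + 9)/7) = 3.
  m_5 = 7*3 - 9 = 12, d_5 = (186 - 12^2)/7 = 42/7 = 6, a_5 = floor((13 + 12)/6) = 4.
  m_6 = 6*4 - 12 = 12, d_6 = (186 - 12^2)/6 = 42/6 = 7, a_6 = floor((13 + 12)/7) = 3.
  m_7 = 7*3 - 12 = 9, d_7 = (186 - 9^2)/7 = 105/7 = 15, a_7 = floor((13 + 9)/15) = 1.
  m_8 = 15*1 - 9 = 6, d_8 = (186 - 6^2)/15 = 150/15 = 10, a_8 = floor((13 + 6)/10) = 1.
  m_9 = 10*1 - 6 = 4, d_9 = (186 - 4^2)/10 = 170/10 = 17, a_9 = floor((13 + 4)/17) = 1.
  m_10 = 17*1 - 4 = 13, d_10 = (186 - 13^2)/17 = 17/17 = 1, a_10 = floor((13 + 13)/1) = 26.
  m_11 = 1*26 - 13 = 13, d_11 = (186 - 13^2)/1 = 17/1 = 17: (m_11, d_11) = (m_1, d_1) = (13, 17), so from here the quotients repeat a_1, ..., a_10; the period length is 10.
Hence the expansion of sqrt(186) is a_0 = 13 followed by the repeating block 1, 1, 1, 3, 4, 3, 1, 1, 1, 26 (period 10).

[13; (1, 1, 1, 3, 4, 3, 1, 1, 1, 26)]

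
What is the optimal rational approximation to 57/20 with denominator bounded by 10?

Expand x = 57/20 as a continued fraction with the Euclidean algorithm:
  57 = 2*20 + 17, so a_0 = 2.
  20 = 1*17 + 3, so a_1 = 1.
  17 = 5*3 + 2, so a_2 = 5.
  3 = 1*2 + 1, so a_3 = 1.
  2 = 2*1 + 0, so a_4 = 2.
so x = [2; 1, 5, 1, 2].
Convergents (p_i = a_i*p_{i-1} + p_{i-2}, q_i = a_i*q_{i-1} + q_{i-2} with p_{-2}=0, p_{-1}=1, q_{-2}=1, q_{-1}=0), until the denominator exceeds 10:
  i=0: a_0=2, p_0 = 2*1 + 0 = 2, q_0 = 2*0 + 1 = 1.
  i=1: a_1=1, p_1 = 1*2 + 1 = 3, q_1 = 1*1 + 0 = 1.
  i=2: a_2=5, p_2 = 5*3 + 2 = 17, q_2 = 5*1 + 1 = 6.
  i=3: a_3=1, p_3 = 1*17 + 3 = 20, q_3 = 1*6 + 1 = 7.
  i=4: a_4=2, p_4 = 2*20 + 17 = 57, q_4 = 2*7 + 6 = 20.
q_4 = 20 > 10, so the last convergent with denominator <= 10 is p_3/q_3 = 20/7.
The closest fraction with denominator <= 10 is either p_3/q_3 or the intermediate fraction (k*p_3 + p_2)/(k*q_3 + q_2) with the largest k >= 1 whose denominator stays <= 10; these approach x as k grows, and every other convergent or intermediate fraction in range is farther away.
Largest k: floor((10 - q_2)/q_3) = floor((10 - 6)/7) = 0.
Since k = 0, no intermediate fraction beyond p_3/q_3 has denominator <= 10, so the convergent 20/7 is the closest (its error is |57*7 - 20*20|/(20*7) = 1/140).

20/7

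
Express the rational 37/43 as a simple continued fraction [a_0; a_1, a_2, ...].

[0; 1, 6, 6]

Run the Euclidean algorithm on 37 and 43; the successive quotients are the partial quotients a_0, a_1, ... (each step inverts the fractional part left over by the previous one):
  37 = 0*43 + 37, so a_0 = 0.
  43 = 1*37 + 6, so a_1 = 1.
  37 = 6*6 + 1, so a_2 = 6.
  6 = 6*1 + 0, so a_3 = 6.
The remainder reaches 0 after 4 divisions, so the expansion has 4 partial quotients, read off in order.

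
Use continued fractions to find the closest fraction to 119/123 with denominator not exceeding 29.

28/29

Expand x = 119/123 as a continued fraction with the Euclidean algorithm:
  119 = 0*123 + 119, so a_0 = 0.
  123 = 1*119 + 4, so a_1 = 1.
  119 = 29*4 + 3, so a_2 = 29.
  4 = 1*3 + 1, so a_3 = 1.
  3 = 3*1 + 0, so a_4 = 3.
so x = [0; 1, 29, 1, 3].
Convergents (p_i = a_i*p_{i-1} + p_{i-2}, q_i = a_i*q_{i-1} + q_{i-2} with p_{-2}=0, p_{-1}=1, q_{-2}=1, q_{-1}=0), until the denominator exceeds 29:
  i=0: a_0=0, p_0 = 0*1 + 0 = 0, q_0 = 0*0 + 1 = 1.
  i=1: a_1=1, p_1 = 1*0 + 1 = 1, q_1 = 1*1 + 0 = 1.
  i=2: a_2=29, p_2 = 29*1 + 0 = 29, q_2 = 29*1 + 1 = 30.
q_2 = 30 > 29, so the last convergent with denominator <= 29 is p_1/q_1 = 1/1.
The closest fraction with denominator <= 29 is either p_1/q_1 or the intermediate fraction (k*p_1 + p_0)/(k*q_1 + q_0) with the largest k >= 1 whose denominator stays <= 29; these approach x as k grows, and every other convergent or intermediate fraction in range is farther away.
Largest k: floor((29 - q_0)/q_1) = floor((29 - 1)/1) = 28.
That gives (28*1 + 0)/(28*1 + 1) = 28/29.
Compare the errors: |x - 1/1| = |119*1 - 1*123|/(123*1) = 4/123, and |x - 28/29| = |119*29 - 28*123|/(123*29) = 7/3567.
Cross-multiplying, 7*123 = 861 < 14268 = 4*3567, so 7/3567 is smaller: the intermediate fraction 28/29 is closer to x than 1/1.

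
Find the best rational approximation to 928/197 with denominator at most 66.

Expand x = 928/197 as a continued fraction with the Euclidean algorithm:
  928 = 4*197 + 140, so a_0 = 4.
  197 = 1*140 + 57, so a_1 = 1.
  140 = 2*57 + 26, so a_2 = 2.
  57 = 2*26 + 5, so a_3 = 2.
  26 = 5*5 + 1, so a_4 = 5.
  5 = 5*1 + 0, so a_5 = 5.
so x = [4; 1, 2, 2, 5, 5].
Convergents (p_i = a_i*p_{i-1} + p_{i-2}, q_i = a_i*q_{i-1} + q_{i-2} with p_{-2}=0, p_{-1}=1, q_{-2}=1, q_{-1}=0), until the denominator exceeds 66:
  i=0: a_0=4, p_0 = 4*1 + 0 = 4, q_0 = 4*0 + 1 = 1.
  i=1: a_1=1, p_1 = 1*4 + 1 = 5, q_1 = 1*1 + 0 = 1.
  i=2: a_2=2, p_2 = 2*5 + 4 = 14, q_2 = 2*1 + 1 = 3.
  i=3: a_3=2, p_3 = 2*14 + 5 = 33, q_3 = 2*3 + 1 = 7.
  i=4: a_4=5, p_4 = 5*33 + 14 = 179, q_4 = 5*7 + 3 = 38.
  i=5: a_5=5, p_5 = 5*179 + 33 = 928, q_5 = 5*38 + 7 = 197.
q_5 = 197 > 66, so the last convergent with denominator <= 66 is p_4/q_4 = 179/38.
The closest fraction with denominator <= 66 is either p_4/q_4 or the intermediate fraction (k*p_4 + p_3)/(k*q_4 + q_3) with the largest k >= 1 whose denominator stays <= 66; these approach x as k grows, and every other convergent or intermediate fraction in range is farther away.
Largest k: floor((66 - q_3)/q_4) = floor((66 - 7)/38) = 1.
That gives (1*179 + 33)/(1*38 + 7) = 212/45.
Compare the errors: |x - 179/38| = |928*38 - 179*197|/(197*38) = 1/7486, and |x - 212/45| = |928*45 - 212*197|/(197*45) = 4/8865.
Cross-multiplying, 1*8865 = 8865 < 29944 = 4*7486, so 1/7486 is smaller: the convergent 179/38 is closer to x than 212/45.

179/38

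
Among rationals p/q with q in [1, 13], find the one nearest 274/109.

Expand x = 274/109 as a continued fraction with the Euclidean algorithm:
  274 = 2*109 + 56, so a_0 = 2.
  109 = 1*56 + 53, so a_1 = 1.
  56 = 1*53 + 3, so a_2 = 1.
  53 = 17*3 + 2, so a_3 = 17.
  3 = 1*2 + 1, so a_4 = 1.
  2 = 2*1 + 0, so a_5 = 2.
so x = [2; 1, 1, 17, 1, 2].
Convergents (p_i = a_i*p_{i-1} + p_{i-2}, q_i = a_i*q_{i-1} + q_{i-2} with p_{-2}=0, p_{-1}=1, q_{-2}=1, q_{-1}=0), until the denominator exceeds 13:
  i=0: a_0=2, p_0 = 2*1 + 0 = 2, q_0 = 2*0 + 1 = 1.
  i=1: a_1=1, p_1 = 1*2 + 1 = 3, q_1 = 1*1 + 0 = 1.
  i=2: a_2=1, p_2 = 1*3 + 2 = 5, q_2 = 1*1 + 1 = 2.
  i=3: a_3=17, p_3 = 17*5 + 3 = 88, q_3 = 17*2 + 1 = 35.
q_3 = 35 > 13, so the last convergent with denominator <= 13 is p_2/q_2 = 5/2.
The closest fraction with denominator <= 13 is either p_2/q_2 or the intermediate fraction (k*p_2 + p_1)/(k*q_2 + q_1) with the largest k >= 1 whose denominator stays <= 13; these approach x as k grows, and every other convergent or intermediate fraction in range is farther away.
Largest k: floor((13 - q_1)/q_2) = floor((13 - 1)/2) = 6.
That gives (6*5 + 3)/(6*2 + 1) = 33/13.
Compare the errors: |x - 5/2| = |274*2 - 5*109|/(109*2) = 3/218, and |x - 33/13| = |274*13 - 33*109|/(109*13) = 35/1417.
Cross-multiplying, 3*1417 = 4251 < 7630 = 35*218, so 3/218 is smaller: the convergent 5/2 is closer to x than 33/13.

5/2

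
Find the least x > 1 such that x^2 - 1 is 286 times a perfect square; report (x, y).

First expand sqrt(286) as a continued fraction. With x_i = (sqrt(286) + m_i)/d_i and (m_0, d_0) = (0, 1): a_0 = floor(sqrt(286)) = 16, since 16^2 = 256 <= 286 < 289 = 17^2.
Iterate m_{i+1} = d_i*a_i - m_i, d_{i+1} = (286 - m_{i+1}^2)/d_i, a_{i+1} = floor((a_0 + m_{i+1})/d_{i+1}):
  m_1 = 1*16 - 0 = 16, d_1 = (286 - 16^2)/1 = 30/1 = 30, a_1 = floor((16 + 16)/30) = 1.
  m_2 = 30*1 - 16 = 14, d_2 = (286 - 14^2)/30 = 90/30 = 3, a_2 = floor((16 + 14)/3) = 10.
  m_3 = 3*10 - 14 = 16, d_3 = (286 - 16^2)/3 = 30/3 = 10, a_3 = floor((16 + 16)/10) = 3.
  m_4 = 10*3 - 16 = 14, d_4 = (286 - 14^2)/10 = 90/10 = 9, a_4 = floor((16 + 14)/9) = 3.
  m_5 = 9*3 - 14 = 13, d_5 = (286 - 13^2)/9 = 117/9 = 13, a_5 = floor((16 + 13)/13) = 2.
  m_6 = 13*2 - 13 = 13, d_6 = (286 - 13^2)/13 = 117/13 = 9, a_6 = floor((16 + 13)/9) = 3.
  m_7 = 9*3 - 13 = 14, d_7 = (286 - 14^2)/9 = 90/9 = 10, a_7 = floor((16 + 14)/10) = 3.
  m_8 = 10*3 - 14 = 16, d_8 = (286 - 16^2)/10 = 30/10 = 3, a_8 = floor((16 + 16)/3) = 10.
  m_9 = 3*10 - 16 = 14, d_9 = (286 - 14^2)/3 = 90/3 = 30, a_9 = floor((16 + 14)/30) = 1.
  m_10 = 30*1 - 14 = 16, d_10 = (286 - 16^2)/30 = 30/30 = 1, a_10 = floor((16 + 16)/1) = 32.
  m_11 = 1*32 - 16 = 16, d_11 = (286 - 16^2)/1 = 30/1 = 30: (m_11, d_11) = (m_1, d_1) = (16, 30), so from here the quotients repeat a_1, ..., a_10; the period length is 10.
So sqrt(286) = [16; (1, 10, 3, 3, 2, 3, 3, 10, 1, 32)] with period length k = 10.
k is even, so the fundamental solution of x^2 - 286y^2 = 1 is (p_{k-1}, q_{k-1}) = (p_9, q_9); compute convergents through index 9.
Convergents (p_i = a_i*p_{i-1} + p_{i-2}, q_i = a_i*q_{i-1} + q_{i-2} with p_{-2}=0, p_{-1}=1, q_{-2}=1, q_{-1}=0):
  i=0: a_0=16, p_0 = 16*1 + 0 = 16, q_0 = 16*0 + 1 = 1.
  i=1: a_1=1, p_1 = 1*16 + 1 = 17, q_1 = 1*1 + 0 = 1.
  i=2: a_2=10, p_2 = 10*17 + 16 = 186, q_2 = 10*1 + 1 = 11.
  i=3: a_3=3, p_3 = 3*186 + 17 = 575, q_3 = 3*11 + 1 = 34.
  i=4: a_4=3, p_4 = 3*575 + 186 = 1911, q_4 = 3*34 + 11 = 113.
  i=5: a_5=2, p_5 = 2*1911 + 575 = 4397, q_5 = 2*113 + 34 = 260.
  i=6: a_6=3, p_6 = 3*4397 + 1911 = 15102, q_6 = 3*260 + 113 = 893.
  i=7: a_7=3, p_7 = 3*15102 + 4397 = 49703, q_7 = 3*893 + 260 = 2939.
  i=8: a_8=10, p_8 = 10*49703 + 15102 = 512132, q_8 = 10*2939 + 893 = 30283.
  i=9: a_9=1, p_9 = 1*512132 + 49703 = 561835, q_9 = 1*30283 + 2939 = 33222.
Check: 561835^2 - 286*33222^2 = 315658567225 - 315658567224 = 1, so (x, y) = (561835, 33222) solves the equation, and by the theorem it is the least positive solution.

(x, y) = (561835, 33222)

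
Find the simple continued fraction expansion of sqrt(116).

Write x_i = (sqrt(116) + m_i)/d_i with (m_0, d_0) = (0, 1). a_0 = floor(sqrt(116)) = 10, since 10^2 = 100 <= 116 < 121 = 11^2.
Iterate m_{i+1} = d_i*a_i - m_i, d_{i+1} = (116 - m_{i+1}^2)/d_i, a_{i+1} = floor((a_0 + m_{i+1})/d_{i+1}):
  m_1 = 1*10 - 0 = 10, d_1 = (116 - 10^2)/1 = 16/1 = 16, a_1 = floor((10 + 10)/16) = 1.
  m_2 = 16*1 - 10 = 6, d_2 = (116 - 6^2)/16 = 80/16 = 5, a_2 = floor((10 + 6)/5) = 3.
  m_3 = 5*3 - 6 = 9, d_3 = (116 - 9^2)/5 = 35/5 = 7, a_3 = floor((10 + 9)/7) = 2.
  m_4 = 7*2 - 9 = 5, d_4 = (116 - 5^2)/7 = 91/7 = 13, a_4 = floor((10 + 5)/13) = 1.
  m_5 = 13*1 - 5 = 8, d_5 = (116 - 8^2)/13 = 52/13 = 4, a_5 = floor((10 + 8)/4) = 4.
  m_6 = 4*4 - 8 = 8, d_6 = (116 - 8^2)/4 = 52/4 = 13, a_6 = floor((10 + 8)/13) = 1.
  m_7 = 13*1 - 8 = 5, d_7 = (116 - 5^2)/13 = 91/13 = 7, a_7 = floor((10 + 5)/7) = 2.
  m_8 = 7*2 - 5 = 9, d_8 = (116 - 9^2)/7 = 35/7 = 5, a_8 = floor((10 + 9)/5) = 3.
  m_9 = 5*3 - 9 = 6, d_9 = (116 - 6^2)/5 = 80/5 = 16, a_9 = floor((10 + 6)/16) = 1.
  m_10 = 16*1 - 6 = 10, d_10 = (116 - 10^2)/16 = 16/16 = 1, a_10 = floor((10 + 10)/1) = 20.
  m_11 = 1*20 - 10 = 10, d_11 = (116 - 10^2)/1 = 16/1 = 16: (m_11, d_11) = (m_1, d_1) = (10, 16), so from here the quotients repeat a_1, ..., a_10; the period length is 10.
Hence the expansion of sqrt(116) is a_0 = 10 followed by the repeating block 1, 3, 2, 1, 4, 1, 2, 3, 1, 20 (period 10).

[10; (1, 3, 2, 1, 4, 1, 2, 3, 1, 20)]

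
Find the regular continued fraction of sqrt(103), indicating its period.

Write x_i = (sqrt(103) + m_i)/d_i with (m_0, d_0) = (0, 1). a_0 = floor(sqrt(103)) = 10, since 10^2 = 100 <= 103 < 121 = 11^2.
Iterate m_{i+1} = d_i*a_i - m_i, d_{i+1} = (103 - m_{i+1}^2)/d_i, a_{i+1} = floor((a_0 + m_{i+1})/d_{i+1}):
  m_1 = 1*10 - 0 = 10, d_1 = (103 - 10^2)/1 = 3/1 = 3, a_1 = floor((10 + 10)/3) = 6.
  m_2 = 3*6 - 10 = 8, d_2 = (103 - 8^2)/3 = 39/3 = 13, a_2 = floor((10 + 8)/13) = 1.
  m_3 = 13*1 - 8 = 5, d_3 = (103 - 5^2)/13 = 78/13 = 6, a_3 = floor((10 + 5)/6) = 2.
  m_4 = 6*2 - 5 = 7, d_4 = (103 - 7^2)/6 = 54/6 = 9, a_4 = floor((10 + 7)/9) = 1.
  m_5 = 9*1 - 7 = 2, d_5 = (103 - 2^2)/9 = 99/9 = 11, a_5 = floor((10 + 2)/11) = 1.
  m_6 = 11*1 - 2 = 9, d_6 = (103 - 9^2)/11 = 22/11 = 2, a_6 = floor((10 + 9)/2) = 9.
  m_7 = 2*9 - 9 = 9, d_7 = (103 - 9^2)/2 = 22/2 = 11, a_7 = floor((10 + 9)/11) = 1.
  m_8 = 11*1 - 9 = 2, d_8 = (103 - 2^2)/11 = 99/11 = 9, a_8 = floor((10 + 2)/9) = 1.
  m_9 = 9*1 - 2 = 7, d_9 = (103 - 7^2)/9 = 54/9 = 6, a_9 = floor((10 + 7)/6) = 2.
  m_10 = 6*2 - 7 = 5, d_10 = (103 - 5^2)/6 = 78/6 = 13, a_10 = floor((10 + 5)/13) = 1.
  m_11 = 13*1 - 5 = 8, d_11 = (103 - 8^2)/13 = 39/13 = 3, a_11 = floor((10 + 8)/3) = 6.
  m_12 = 3*6 - 8 = 10, d_12 = (103 - 10^2)/3 = 3/3 = 1, a_12 = floor((10 + 10)/1) = 20.
  m_13 = 1*20 - 10 = 10, d_13 = (103 - 10^2)/1 = 3/1 = 3: (m_13, d_13) = (m_1, d_1) = (10, 3), so from here the quotients repeat a_1, ..., a_12; the period length is 12.
Hence the expansion of sqrt(103) is a_0 = 10 followed by the repeating block 6, 1, 2, 1, 1, 9, 1, 1, 2, 1, 6, 20 (period 12).

[10; (6, 1, 2, 1, 1, 9, 1, 1, 2, 1, 6, 20)]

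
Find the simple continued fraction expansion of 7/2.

Run the Euclidean algorithm on 7 and 2; the successive quotients are the partial quotients a_0, a_1, ... (each step inverts the fractional part left over by the previous one):
  7 = 3*2 + 1, so a_0 = 3.
  2 = 2*1 + 0, so a_1 = 2.
The remainder reaches 0 after 2 divisions, so the expansion has 2 partial quotients, read off in order.

[3; 2]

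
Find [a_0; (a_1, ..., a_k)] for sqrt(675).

Write x_i = (sqrt(675) + m_i)/d_i with (m_0, d_0) = (0, 1). a_0 = floor(sqrt(675)) = 25, since 25^2 = 625 <= 675 < 676 = 26^2.
Iterate m_{i+1} = d_i*a_i - m_i, d_{i+1} = (675 - m_{i+1}^2)/d_i, a_{i+1} = floor((a_0 + m_{i+1})/d_{i+1}):
  m_1 = 1*25 - 0 = 25, d_1 = (675 - 25^2)/1 = 50/1 = 50, a_1 = floor((25 + 25)/50) = 1.
  m_2 = 50*1 - 25 = 25, d_2 = (675 - 25^2)/50 = 50/50 = 1, a_2 = floor((25 + 25)/1) = 50.
  m_3 = 1*50 - 25 = 25, d_3 = (675 - 25^2)/1 = 50/1 = 50: (m_3, d_3) = (m_1, d_1) = (25, 50), so from here the quotients repeat a_1, a_2; the period length is 2.
Hence the expansion of sqrt(675) is a_0 = 25 followed by the repeating block 1, 50 (period 2).

[25; (1, 50)]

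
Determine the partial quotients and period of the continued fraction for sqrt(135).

Write x_i = (sqrt(135) + m_i)/d_i with (m_0, d_0) = (0, 1). a_0 = floor(sqrt(135)) = 11, since 11^2 = 121 <= 135 < 144 = 12^2.
Iterate m_{i+1} = d_i*a_i - m_i, d_{i+1} = (135 - m_{i+1}^2)/d_i, a_{i+1} = floor((a_0 + m_{i+1})/d_{i+1}):
  m_1 = 1*11 - 0 = 11, d_1 = (135 - 11^2)/1 = 14/1 = 14, a_1 = floor((11 + 11)/14) = 1.
  m_2 = 14*1 - 11 = 3, d_2 = (135 - 3^2)/14 = 126/14 = 9, a_2 = floor((11 + 3)/9) = 1.
  m_3 = 9*1 - 3 = 6, d_3 = (135 - 6^2)/9 = 99/9 = 11, a_3 = floor((11 + 6)/11) = 1.
  m_4 = 11*1 - 6 = 5, d_4 = (135 - 5^2)/11 = 110/11 = 10, a_4 = floor((11 + 5)/10) = 1.
  m_5 = 10*1 - 5 = 5, d_5 = (135 - 5^2)/10 = 110/10 = 11, a_5 = floor((11 + 5)/11) = 1.
  m_6 = 11*1 - 5 = 6, d_6 = (135 - 6^2)/11 = 99/11 = 9, a_6 = floor((11 + 6)/9) = 1.
  m_7 = 9*1 - 6 = 3, d_7 = (135 - 3^2)/9 = 126/9 = 14, a_7 = floor((11 + 3)/14) = 1.
  m_8 = 14*1 - 3 = 11, d_8 = (135 - 11^2)/14 = 14/14 = 1, a_8 = floor((11 + 11)/1) = 22.
  m_9 = 1*22 - 11 = 11, d_9 = (135 - 11^2)/1 = 14/1 = 14: (m_9, d_9) = (m_1, d_1) = (11, 14), so from here the quotients repeat a_1, ..., a_8; the period length is 8.
Hence the expansion of sqrt(135) is a_0 = 11 followed by the repeating block 1, 1, 1, 1, 1, 1, 1, 22 (period 8).

[11; (1, 1, 1, 1, 1, 1, 1, 22)]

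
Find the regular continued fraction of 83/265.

[0; 3, 5, 5, 3]

Run the Euclidean algorithm on 83 and 265; the successive quotients are the partial quotients a_0, a_1, ... (each step inverts the fractional part left over by the previous one):
  83 = 0*265 + 83, so a_0 = 0.
  265 = 3*83 + 16, so a_1 = 3.
  83 = 5*16 + 3, so a_2 = 5.
  16 = 5*3 + 1, so a_3 = 5.
  3 = 3*1 + 0, so a_4 = 3.
The remainder reaches 0 after 5 divisions, so the expansion has 5 partial quotients, read off in order.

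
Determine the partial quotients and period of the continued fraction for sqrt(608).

[24; (1, 1, 1, 11, 1, 1, 1, 48)]

Write x_i = (sqrt(608) + m_i)/d_i with (m_0, d_0) = (0, 1). a_0 = floor(sqrt(608)) = 24, since 24^2 = 576 <= 608 < 625 = 25^2.
Iterate m_{i+1} = d_i*a_i - m_i, d_{i+1} = (608 - m_{i+1}^2)/d_i, a_{i+1} = floor((a_0 + m_{i+1})/d_{i+1}):
  m_1 = 1*24 - 0 = 24, d_1 = (608 - 24^2)/1 = 32/1 = 32, a_1 = floor((24 + 24)/32) = 1.
  m_2 = 32*1 - 24 = 8, d_2 = (608 - 8^2)/32 = 544/32 = 17, a_2 = floor((24 + 8)/17) = 1.
  m_3 = 17*1 - 8 = 9, d_3 = (608 - 9^2)/17 = 527/17 = 31, a_3 = floor((24 + 9)/31) = 1.
  m_4 = 31*1 - 9 = 22, d_4 = (608 - 22^2)/31 = 124/31 = 4, a_4 = floor((24 + 22)/4) = 11.
  m_5 = 4*11 - 22 = 22, d_5 = (608 - 22^2)/4 = 124/4 = 31, a_5 = floor((24 + 22)/31) = 1.
  m_6 = 31*1 - 22 = 9, d_6 = (608 - 9^2)/31 = 527/31 = 17, a_6 = floor((24 + 9)/17) = 1.
  m_7 = 17*1 - 9 = 8, d_7 = (608 - 8^2)/17 = 544/17 = 32, a_7 = floor((24 + 8)/32) = 1.
  m_8 = 32*1 - 8 = 24, d_8 = (608 - 24^2)/32 = 32/32 = 1, a_8 = floor((24 + 24)/1) = 48.
  m_9 = 1*48 - 24 = 24, d_9 = (608 - 24^2)/1 = 32/1 = 32: (m_9, d_9) = (m_1, d_1) = (24, 32), so from here the quotients repeat a_1, ..., a_8; the period length is 8.
Hence the expansion of sqrt(608) is a_0 = 24 followed by the repeating block 1, 1, 1, 11, 1, 1, 1, 48 (period 8).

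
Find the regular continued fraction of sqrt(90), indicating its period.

[9; (2, 18)]

Write x_i = (sqrt(90) + m_i)/d_i with (m_0, d_0) = (0, 1). a_0 = floor(sqrt(90)) = 9, since 9^2 = 81 <= 90 < 100 = 10^2.
Iterate m_{i+1} = d_i*a_i - m_i, d_{i+1} = (90 - m_{i+1}^2)/d_i, a_{i+1} = floor((a_0 + m_{i+1})/d_{i+1}):
  m_1 = 1*9 - 0 = 9, d_1 = (90 - 9^2)/1 = 9/1 = 9, a_1 = floor((9 + 9)/9) = 2.
  m_2 = 9*2 - 9 = 9, d_2 = (90 - 9^2)/9 = 9/9 = 1, a_2 = floor((9 + 9)/1) = 18.
  m_3 = 1*18 - 9 = 9, d_3 = (90 - 9^2)/1 = 9/1 = 9: (m_3, d_3) = (m_1, d_1) = (9, 9), so from here the quotients repeat a_1, a_2; the period length is 2.
Hence the expansion of sqrt(90) is a_0 = 9 followed by the repeating block 2, 18 (period 2).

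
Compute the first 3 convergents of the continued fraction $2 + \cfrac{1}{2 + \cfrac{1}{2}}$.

Using the convergent recurrence p_i = a_i*p_{i-1} + p_{i-2}, q_i = a_i*q_{i-1} + q_{i-2} with p_{-2}=0, p_{-1}=1, q_{-2}=1, q_{-1}=0:
  i=0: a_0=2, p_0 = 2*1 + 0 = 2, q_0 = 2*0 + 1 = 1.
  i=1: a_1=2, p_1 = 2*2 + 1 = 5, q_1 = 2*1 + 0 = 2.
  i=2: a_2=2, p_2 = 2*5 + 2 = 12, q_2 = 2*2 + 1 = 5.

2/1, 5/2, 12/5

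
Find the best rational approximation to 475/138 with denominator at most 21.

31/9

Expand x = 475/138 as a continued fraction with the Euclidean algorithm:
  475 = 3*138 + 61, so a_0 = 3.
  138 = 2*61 + 16, so a_1 = 2.
  61 = 3*16 + 13, so a_2 = 3.
  16 = 1*13 + 3, so a_3 = 1.
  13 = 4*3 + 1, so a_4 = 4.
  3 = 3*1 + 0, so a_5 = 3.
so x = [3; 2, 3, 1, 4, 3].
Convergents (p_i = a_i*p_{i-1} + p_{i-2}, q_i = a_i*q_{i-1} + q_{i-2} with p_{-2}=0, p_{-1}=1, q_{-2}=1, q_{-1}=0), until the denominator exceeds 21:
  i=0: a_0=3, p_0 = 3*1 + 0 = 3, q_0 = 3*0 + 1 = 1.
  i=1: a_1=2, p_1 = 2*3 + 1 = 7, q_1 = 2*1 + 0 = 2.
  i=2: a_2=3, p_2 = 3*7 + 3 = 24, q_2 = 3*2 + 1 = 7.
  i=3: a_3=1, p_3 = 1*24 + 7 = 31, q_3 = 1*7 + 2 = 9.
  i=4: a_4=4, p_4 = 4*31 + 24 = 148, q_4 = 4*9 + 7 = 43.
q_4 = 43 > 21, so the last convergent with denominator <= 21 is p_3/q_3 = 31/9.
The closest fraction with denominator <= 21 is either p_3/q_3 or the intermediate fraction (k*p_3 + p_2)/(k*q_3 + q_2) with the largest k >= 1 whose denominator stays <= 21; these approach x as k grows, and every other convergent or intermediate fraction in range is farther away.
Largest k: floor((21 - q_2)/q_3) = floor((21 - 7)/9) = 1.
That gives (1*31 + 24)/(1*9 + 7) = 55/16.
Compare the errors: |x - 31/9| = |475*9 - 31*138|/(138*9) = 3/1242, and |x - 55/16| = |475*16 - 55*138|/(138*16) = 10/2208.
Cross-multiplying, 3*2208 = 6624 < 12420 = 10*1242, so 3/1242 is smaller: the convergent 31/9 is closer to x than 55/16.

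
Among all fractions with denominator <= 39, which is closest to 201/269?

3/4

Expand x = 201/269 as a continued fraction with the Euclidean algorithm:
  201 = 0*269 + 201, so a_0 = 0.
  269 = 1*201 + 68, so a_1 = 1.
  201 = 2*68 + 65, so a_2 = 2.
  68 = 1*65 + 3, so a_3 = 1.
  65 = 21*3 + 2, so a_4 = 21.
  3 = 1*2 + 1, so a_5 = 1.
  2 = 2*1 + 0, so a_6 = 2.
so x = [0; 1, 2, 1, 21, 1, 2].
Convergents (p_i = a_i*p_{i-1} + p_{i-2}, q_i = a_i*q_{i-1} + q_{i-2} with p_{-2}=0, p_{-1}=1, q_{-2}=1, q_{-1}=0), until the denominator exceeds 39:
  i=0: a_0=0, p_0 = 0*1 + 0 = 0, q_0 = 0*0 + 1 = 1.
  i=1: a_1=1, p_1 = 1*0 + 1 = 1, q_1 = 1*1 + 0 = 1.
  i=2: a_2=2, p_2 = 2*1 + 0 = 2, q_2 = 2*1 + 1 = 3.
  i=3: a_3=1, p_3 = 1*2 + 1 = 3, q_3 = 1*3 + 1 = 4.
  i=4: a_4=21, p_4 = 21*3 + 2 = 65, q_4 = 21*4 + 3 = 87.
q_4 = 87 > 39, so the last convergent with denominator <= 39 is p_3/q_3 = 3/4.
The closest fraction with denominator <= 39 is either p_3/q_3 or the intermediate fraction (k*p_3 + p_2)/(k*q_3 + q_2) with the largest k >= 1 whose denominator stays <= 39; these approach x as k grows, and every other convergent or intermediate fraction in range is farther away.
Largest k: floor((39 - q_2)/q_3) = floor((39 - 3)/4) = 9.
That gives (9*3 + 2)/(9*4 + 3) = 29/39.
Compare the errors: |x - 3/4| = |201*4 - 3*269|/(269*4) = 3/1076, and |x - 29/39| = |201*39 - 29*269|/(269*39) = 38/10491.
Cross-multiplying, 3*10491 = 31473 < 40888 = 38*1076, so 3/1076 is smaller: the convergent 3/4 is closer to x than 29/39.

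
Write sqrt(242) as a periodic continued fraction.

[15; (1, 1, 3, 1, 14, 1, 3, 1, 1, 30)]

Write x_i = (sqrt(242) + m_i)/d_i with (m_0, d_0) = (0, 1). a_0 = floor(sqrt(242)) = 15, since 15^2 = 225 <= 242 < 256 = 16^2.
Iterate m_{i+1} = d_i*a_i - m_i, d_{i+1} = (242 - m_{i+1}^2)/d_i, a_{i+1} = floor((a_0 + m_{i+1})/d_{i+1}):
  m_1 = 1*15 - 0 = 15, d_1 = (242 - 15^2)/1 = 17/1 = 17, a_1 = floor((15 + 15)/17) = 1.
  m_2 = 17*1 - 15 = 2, d_2 = (242 - 2^2)/17 = 238/17 = 14, a_2 = floor((15 + 2)/14) = 1.
  m_3 = 14*1 - 2 = 12, d_3 = (242 - 12^2)/14 = 98/14 = 7, a_3 = floor((15 + 12)/7) = 3.
  m_4 = 7*3 - 12 = 9, d_4 = (242 - 9^2)/7 = 161/7 = 23, a_4 = floor((15 + 9)/23) = 1.
  m_5 = 23*1 - 9 = 14, d_5 = (242 - 14^2)/23 = 46/23 = 2, a_5 = floor((15 + 14)/2) = 14.
  m_6 = 2*14 - 14 = 14, d_6 = (242 - 14^2)/2 = 46/2 = 23, a_6 = floor((15 + 14)/23) = 1.
  m_7 = 23*1 - 14 = 9, d_7 = (242 - 9^2)/23 = 161/23 = 7, a_7 = floor((15 + 9)/7) = 3.
  m_8 = 7*3 - 9 = 12, d_8 = (242 - 12^2)/7 = 98/7 = 14, a_8 = floor((15 + 12)/14) = 1.
  m_9 = 14*1 - 12 = 2, d_9 = (242 - 2^2)/14 = 238/14 = 17, a_9 = floor((15 + 2)/17) = 1.
  m_10 = 17*1 - 2 = 15, d_10 = (242 - 15^2)/17 = 17/17 = 1, a_10 = floor((15 + 15)/1) = 30.
  m_11 = 1*30 - 15 = 15, d_11 = (242 - 15^2)/1 = 17/1 = 17: (m_11, d_11) = (m_1, d_1) = (15, 17), so from here the quotients repeat a_1, ..., a_10; the period length is 10.
Hence the expansion of sqrt(242) is a_0 = 15 followed by the repeating block 1, 1, 3, 1, 14, 1, 3, 1, 1, 30 (period 10).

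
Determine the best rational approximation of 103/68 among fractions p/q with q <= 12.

Expand x = 103/68 as a continued fraction with the Euclidean algorithm:
  103 = 1*68 + 35, so a_0 = 1.
  68 = 1*35 + 33, so a_1 = 1.
  35 = 1*33 + 2, so a_2 = 1.
  33 = 16*2 + 1, so a_3 = 16.
  2 = 2*1 + 0, so a_4 = 2.
so x = [1; 1, 1, 16, 2].
Convergents (p_i = a_i*p_{i-1} + p_{i-2}, q_i = a_i*q_{i-1} + q_{i-2} with p_{-2}=0, p_{-1}=1, q_{-2}=1, q_{-1}=0), until the denominator exceeds 12:
  i=0: a_0=1, p_0 = 1*1 + 0 = 1, q_0 = 1*0 + 1 = 1.
  i=1: a_1=1, p_1 = 1*1 + 1 = 2, q_1 = 1*1 + 0 = 1.
  i=2: a_2=1, p_2 = 1*2 + 1 = 3, q_2 = 1*1 + 1 = 2.
  i=3: a_3=16, p_3 = 16*3 + 2 = 50, q_3 = 16*2 + 1 = 33.
q_3 = 33 > 12, so the last convergent with denominator <= 12 is p_2/q_2 = 3/2.
The closest fraction with denominator <= 12 is either p_2/q_2 or the intermediate fraction (k*p_2 + p_1)/(k*q_2 + q_1) with the largest k >= 1 whose denominator stays <= 12; these approach x as k grows, and every other convergent or intermediate fraction in range is farther away.
Largest k: floor((12 - q_1)/q_2) = floor((12 - 1)/2) = 5.
That gives (5*3 + 2)/(5*2 + 1) = 17/11.
Compare the errors: |x - 3/2| = |103*2 - 3*68|/(68*2) = 2/136, and |x - 17/11| = |103*11 - 17*68|/(68*11) = 23/748.
Cross-multiplying, 2*748 = 1496 < 3128 = 23*136, so 2/136 is smaller: the convergent 3/2 is closer to x than 17/11.

3/2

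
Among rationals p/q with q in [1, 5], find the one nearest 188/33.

Expand x = 188/33 as a continued fraction with the Euclidean algorithm:
  188 = 5*33 + 23, so a_0 = 5.
  33 = 1*23 + 10, so a_1 = 1.
  23 = 2*10 + 3, so a_2 = 2.
  10 = 3*3 + 1, so a_3 = 3.
  3 = 3*1 + 0, so a_4 = 3.
so x = [5; 1, 2, 3, 3].
Convergents (p_i = a_i*p_{i-1} + p_{i-2}, q_i = a_i*q_{i-1} + q_{i-2} with p_{-2}=0, p_{-1}=1, q_{-2}=1, q_{-1}=0), until the denominator exceeds 5:
  i=0: a_0=5, p_0 = 5*1 + 0 = 5, q_0 = 5*0 + 1 = 1.
  i=1: a_1=1, p_1 = 1*5 + 1 = 6, q_1 = 1*1 + 0 = 1.
  i=2: a_2=2, p_2 = 2*6 + 5 = 17, q_2 = 2*1 + 1 = 3.
  i=3: a_3=3, p_3 = 3*17 + 6 = 57, q_3 = 3*3 + 1 = 10.
q_3 = 10 > 5, so the last convergent with denominator <= 5 is p_2/q_2 = 17/3.
The closest fraction with denominator <= 5 is either p_2/q_2 or the intermediate fraction (k*p_2 + p_1)/(k*q_2 + q_1) with the largest k >= 1 whose denominator stays <= 5; these approach x as k grows, and every other convergent or intermediate fraction in range is farther away.
Largest k: floor((5 - q_1)/q_2) = floor((5 - 1)/3) = 1.
That gives (1*17 + 6)/(1*3 + 1) = 23/4.
Compare the errors: |x - 17/3| = |188*3 - 17*33|/(33*3) = 3/99, and |x - 23/4| = |188*4 - 23*33|/(33*4) = 7/132.
Cross-multiplying, 3*132 = 396 < 693 = 7*99, so 3/99 is smaller: the convergent 17/3 is closer to x than 23/4.

17/3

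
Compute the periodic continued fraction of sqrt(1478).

[38; (2, 4, 38, 4, 2, 76)]

Write x_i = (sqrt(1478) + m_i)/d_i with (m_0, d_0) = (0, 1). a_0 = floor(sqrt(1478)) = 38, since 38^2 = 1444 <= 1478 < 1521 = 39^2.
Iterate m_{i+1} = d_i*a_i - m_i, d_{i+1} = (1478 - m_{i+1}^2)/d_i, a_{i+1} = floor((a_0 + m_{i+1})/d_{i+1}):
  m_1 = 1*38 - 0 = 38, d_1 = (1478 - 38^2)/1 = 34/1 = 34, a_1 = floor((38 + 38)/34) = 2.
  m_2 = 34*2 - 38 = 30, d_2 = (1478 - 30^2)/34 = 578/34 = 17, a_2 = floor((38 + 30)/17) = 4.
  m_3 = 17*4 - 30 = 38, d_3 = (1478 - 38^2)/17 = 34/17 = 2, a_3 = floor((38 + 38)/2) = 38.
  m_4 = 2*38 - 38 = 38, d_4 = (1478 - 38^2)/2 = 34/2 = 17, a_4 = floor((38 + 38)/17) = 4.
  m_5 = 17*4 - 38 = 30, d_5 = (1478 - 30^2)/17 = 578/17 = 34, a_5 = floor((38 + 30)/34) = 2.
  m_6 = 34*2 - 30 = 38, d_6 = (1478 - 38^2)/34 = 34/34 = 1, a_6 = floor((38 + 38)/1) = 76.
  m_7 = 1*76 - 38 = 38, d_7 = (1478 - 38^2)/1 = 34/1 = 34: (m_7, d_7) = (m_1, d_1) = (38, 34), so from here the quotients repeat a_1, ..., a_6; the period length is 6.
Hence the expansion of sqrt(1478) is a_0 = 38 followed by the repeating block 2, 4, 38, 4, 2, 76 (period 6).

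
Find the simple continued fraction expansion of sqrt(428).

Write x_i = (sqrt(428) + m_i)/d_i with (m_0, d_0) = (0, 1). a_0 = floor(sqrt(428)) = 20, since 20^2 = 400 <= 428 < 441 = 21^2.
Iterate m_{i+1} = d_i*a_i - m_i, d_{i+1} = (428 - m_{i+1}^2)/d_i, a_{i+1} = floor((a_0 + m_{i+1})/d_{i+1}):
  m_1 = 1*20 - 0 = 20, d_1 = (428 - 20^2)/1 = 28/1 = 28, a_1 = floor((20 + 20)/28) = 1.
  m_2 = 28*1 - 20 = 8, d_2 = (428 - 8^2)/28 = 364/28 = 13, a_2 = floor((20 + 8)/13) = 2.
  m_3 = 13*2 - 8 = 18, d_3 = (428 - 18^2)/13 = 104/13 = 8, a_3 = floor((20 + 18)/8) = 4.
  m_4 = 8*4 - 18 = 14, d_4 = (428 - 14^2)/8 = 232/8 = 29, a_4 = floor((20 + 14)/29) = 1.
  m_5 = 29*1 - 14 = 15, d_5 = (428 - 15^2)/29 = 203/29 = 7, a_5 = floor((20 + 15)/7) = 5.
  m_6 = 7*5 - 15 = 20, d_6 = (428 - 20^2)/7 = 28/7 = 4, a_6 = floor((20 + 20)/4) = 10.
  m_7 = 4*10 - 20 = 20, d_7 = (428 - 20^2)/4 = 28/4 = 7, a_7 = floor((20 + 20)/7) = 5.
  m_8 = 7*5 - 20 = 15, d_8 = (428 - 15^2)/7 = 203/7 = 29, a_8 = floor((20 + 15)/29) = 1.
  m_9 = 29*1 - 15 = 14, d_9 = (428 - 14^2)/29 = 232/29 = 8, a_9 = floor((20 + 14)/8) = 4.
  m_10 = 8*4 - 14 = 18, d_10 = (428 - 18^2)/8 = 104/8 = 13, a_10 = floor((20 + 18)/13) = 2.
  m_11 = 13*2 - 18 = 8, d_11 = (428 - 8^2)/13 = 364/13 = 28, a_11 = floor((20 + 8)/28) = 1.
  m_12 = 28*1 - 8 = 20, d_12 = (428 - 20^2)/28 = 28/28 = 1, a_12 = floor((20 + 20)/1) = 40.
  m_13 = 1*40 - 20 = 20, d_13 = (428 - 20^2)/1 = 28/1 = 28: (m_13, d_13) = (m_1, d_1) = (20, 28), so from here the quotients repeat a_1, ..., a_12; the period length is 12.
Hence the expansion of sqrt(428) is a_0 = 20 followed by the repeating block 1, 2, 4, 1, 5, 10, 5, 1, 4, 2, 1, 40 (period 12).

[20; (1, 2, 4, 1, 5, 10, 5, 1, 4, 2, 1, 40)]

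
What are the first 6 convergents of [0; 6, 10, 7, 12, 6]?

0/1, 1/6, 10/61, 71/433, 862/5257, 5243/31975

Using the convergent recurrence p_i = a_i*p_{i-1} + p_{i-2}, q_i = a_i*q_{i-1} + q_{i-2} with p_{-2}=0, p_{-1}=1, q_{-2}=1, q_{-1}=0:
  i=0: a_0=0, p_0 = 0*1 + 0 = 0, q_0 = 0*0 + 1 = 1.
  i=1: a_1=6, p_1 = 6*0 + 1 = 1, q_1 = 6*1 + 0 = 6.
  i=2: a_2=10, p_2 = 10*1 + 0 = 10, q_2 = 10*6 + 1 = 61.
  i=3: a_3=7, p_3 = 7*10 + 1 = 71, q_3 = 7*61 + 6 = 433.
  i=4: a_4=12, p_4 = 12*71 + 10 = 862, q_4 = 12*433 + 61 = 5257.
  i=5: a_5=6, p_5 = 6*862 + 71 = 5243, q_5 = 6*5257 + 433 = 31975.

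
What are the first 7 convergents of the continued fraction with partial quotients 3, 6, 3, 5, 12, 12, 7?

3/1, 19/6, 60/19, 319/101, 3888/1231, 46975/14873, 332713/105342

Using the convergent recurrence p_i = a_i*p_{i-1} + p_{i-2}, q_i = a_i*q_{i-1} + q_{i-2} with p_{-2}=0, p_{-1}=1, q_{-2}=1, q_{-1}=0:
  i=0: a_0=3, p_0 = 3*1 + 0 = 3, q_0 = 3*0 + 1 = 1.
  i=1: a_1=6, p_1 = 6*3 + 1 = 19, q_1 = 6*1 + 0 = 6.
  i=2: a_2=3, p_2 = 3*19 + 3 = 60, q_2 = 3*6 + 1 = 19.
  i=3: a_3=5, p_3 = 5*60 + 19 = 319, q_3 = 5*19 + 6 = 101.
  i=4: a_4=12, p_4 = 12*319 + 60 = 3888, q_4 = 12*101 + 19 = 1231.
  i=5: a_5=12, p_5 = 12*3888 + 319 = 46975, q_5 = 12*1231 + 101 = 14873.
  i=6: a_6=7, p_6 = 7*46975 + 3888 = 332713, q_6 = 7*14873 + 1231 = 105342.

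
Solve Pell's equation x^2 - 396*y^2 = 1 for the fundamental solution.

First expand sqrt(396) as a continued fraction. With x_i = (sqrt(396) + m_i)/d_i and (m_0, d_0) = (0, 1): a_0 = floor(sqrt(396)) = 19, since 19^2 = 361 <= 396 < 400 = 20^2.
Iterate m_{i+1} = d_i*a_i - m_i, d_{i+1} = (396 - m_{i+1}^2)/d_i, a_{i+1} = floor((a_0 + m_{i+1})/d_{i+1}):
  m_1 = 1*19 - 0 = 19, d_1 = (396 - 19^2)/1 = 35/1 = 35, a_1 = floor((19 + 19)/35) = 1.
  m_2 = 35*1 - 19 = 16, d_2 = (396 - 16^2)/35 = 140/35 = 4, a_2 = floor((19 + 16)/4) = 8.
  m_3 = 4*8 - 16 = 16, d_3 = (396 - 16^2)/4 = 140/4 = 35, a_3 = floor((19 + 16)/35) = 1.
  m_4 = 35*1 - 16 = 19, d_4 = (396 - 19^2)/35 = 35/35 = 1, a_4 = floor((19 + 19)/1) = 38.
  m_5 = 1*38 - 19 = 19, d_5 = (396 - 19^2)/1 = 35/1 = 35: (m_5, d_5) = (m_1, d_1) = (19, 35), so from here the quotients repeat a_1, ..., a_4; the period length is 4.
So sqrt(396) = [19; (1, 8, 1, 38)] with period length k = 4.
k is even, so the fundamental solution of x^2 - 396y^2 = 1 is (p_{k-1}, q_{k-1}) = (p_3, q_3); compute convergents through index 3.
Convergents (p_i = a_i*p_{i-1} + p_{i-2}, q_i = a_i*q_{i-1} + q_{i-2} with p_{-2}=0, p_{-1}=1, q_{-2}=1, q_{-1}=0):
  i=0: a_0=19, p_0 = 19*1 + 0 = 19, q_0 = 19*0 + 1 = 1.
  i=1: a_1=1, p_1 = 1*19 + 1 = 20, q_1 = 1*1 + 0 = 1.
  i=2: a_2=8, p_2 = 8*20 + 19 = 179, q_2 = 8*1 + 1 = 9.
  i=3: a_3=1, p_3 = 1*179 + 20 = 199, q_3 = 1*9 + 1 = 10.
Check: 199^2 - 396*10^2 = 39601 - 39600 = 1, so (x, y) = (199, 10) solves the equation, and by the theorem it is the least positive solution.

(x, y) = (199, 10)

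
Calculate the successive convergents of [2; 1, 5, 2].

Using the convergent recurrence p_i = a_i*p_{i-1} + p_{i-2}, q_i = a_i*q_{i-1} + q_{i-2} with p_{-2}=0, p_{-1}=1, q_{-2}=1, q_{-1}=0:
  i=0: a_0=2, p_0 = 2*1 + 0 = 2, q_0 = 2*0 + 1 = 1.
  i=1: a_1=1, p_1 = 1*2 + 1 = 3, q_1 = 1*1 + 0 = 1.
  i=2: a_2=5, p_2 = 5*3 + 2 = 17, q_2 = 5*1 + 1 = 6.
  i=3: a_3=2, p_3 = 2*17 + 3 = 37, q_3 = 2*6 + 1 = 13.

2/1, 3/1, 17/6, 37/13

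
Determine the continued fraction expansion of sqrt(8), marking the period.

[2; (1, 4)]

Write x_i = (sqrt(8) + m_i)/d_i with (m_0, d_0) = (0, 1). a_0 = floor(sqrt(8)) = 2, since 2^2 = 4 <= 8 < 9 = 3^2.
Iterate m_{i+1} = d_i*a_i - m_i, d_{i+1} = (8 - m_{i+1}^2)/d_i, a_{i+1} = floor((a_0 + m_{i+1})/d_{i+1}):
  m_1 = 1*2 - 0 = 2, d_1 = (8 - 2^2)/1 = 4/1 = 4, a_1 = floor((2 + 2)/4) = 1.
  m_2 = 4*1 - 2 = 2, d_2 = (8 - 2^2)/4 = 4/4 = 1, a_2 = floor((2 + 2)/1) = 4.
  m_3 = 1*4 - 2 = 2, d_3 = (8 - 2^2)/1 = 4/1 = 4: (m_3, d_3) = (m_1, d_1) = (2, 4), so from here the quotients repeat a_1, a_2; the period length is 2.
Hence the expansion of sqrt(8) is a_0 = 2 followed by the repeating block 1, 4 (period 2).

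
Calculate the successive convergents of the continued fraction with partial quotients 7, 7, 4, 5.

Using the convergent recurrence p_i = a_i*p_{i-1} + p_{i-2}, q_i = a_i*q_{i-1} + q_{i-2} with p_{-2}=0, p_{-1}=1, q_{-2}=1, q_{-1}=0:
  i=0: a_0=7, p_0 = 7*1 + 0 = 7, q_0 = 7*0 + 1 = 1.
  i=1: a_1=7, p_1 = 7*7 + 1 = 50, q_1 = 7*1 + 0 = 7.
  i=2: a_2=4, p_2 = 4*50 + 7 = 207, q_2 = 4*7 + 1 = 29.
  i=3: a_3=5, p_3 = 5*207 + 50 = 1085, q_3 = 5*29 + 7 = 152.

7/1, 50/7, 207/29, 1085/152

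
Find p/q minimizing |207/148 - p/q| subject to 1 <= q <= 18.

Expand x = 207/148 as a continued fraction with the Euclidean algorithm:
  207 = 1*148 + 59, so a_0 = 1.
  148 = 2*59 + 30, so a_1 = 2.
  59 = 1*30 + 29, so a_2 = 1.
  30 = 1*29 + 1, so a_3 = 1.
  29 = 29*1 + 0, so a_4 = 29.
so x = [1; 2, 1, 1, 29].
Convergents (p_i = a_i*p_{i-1} + p_{i-2}, q_i = a_i*q_{i-1} + q_{i-2} with p_{-2}=0, p_{-1}=1, q_{-2}=1, q_{-1}=0), until the denominator exceeds 18:
  i=0: a_0=1, p_0 = 1*1 + 0 = 1, q_0 = 1*0 + 1 = 1.
  i=1: a_1=2, p_1 = 2*1 + 1 = 3, q_1 = 2*1 + 0 = 2.
  i=2: a_2=1, p_2 = 1*3 + 1 = 4, q_2 = 1*2 + 1 = 3.
  i=3: a_3=1, p_3 = 1*4 + 3 = 7, q_3 = 1*3 + 2 = 5.
  i=4: a_4=29, p_4 = 29*7 + 4 = 207, q_4 = 29*5 + 3 = 148.
q_4 = 148 > 18, so the last convergent with denominator <= 18 is p_3/q_3 = 7/5.
The closest fraction with denominator <= 18 is either p_3/q_3 or the intermediate fraction (k*p_3 + p_2)/(k*q_3 + q_2) with the largest k >= 1 whose denominator stays <= 18; these approach x as k grows, and every other convergent or intermediate fraction in range is farther away.
Largest k: floor((18 - q_2)/q_3) = floor((18 - 3)/5) = 3.
That gives (3*7 + 4)/(3*5 + 3) = 25/18.
Compare the errors: |x - 7/5| = |207*5 - 7*148|/(148*5) = 1/740, and |x - 25/18| = |207*18 - 25*148|/(148*18) = 26/2664.
Cross-multiplying, 1*2664 = 2664 < 19240 = 26*740, so 1/740 is smaller: the convergent 7/5 is closer to x than 25/18.

7/5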